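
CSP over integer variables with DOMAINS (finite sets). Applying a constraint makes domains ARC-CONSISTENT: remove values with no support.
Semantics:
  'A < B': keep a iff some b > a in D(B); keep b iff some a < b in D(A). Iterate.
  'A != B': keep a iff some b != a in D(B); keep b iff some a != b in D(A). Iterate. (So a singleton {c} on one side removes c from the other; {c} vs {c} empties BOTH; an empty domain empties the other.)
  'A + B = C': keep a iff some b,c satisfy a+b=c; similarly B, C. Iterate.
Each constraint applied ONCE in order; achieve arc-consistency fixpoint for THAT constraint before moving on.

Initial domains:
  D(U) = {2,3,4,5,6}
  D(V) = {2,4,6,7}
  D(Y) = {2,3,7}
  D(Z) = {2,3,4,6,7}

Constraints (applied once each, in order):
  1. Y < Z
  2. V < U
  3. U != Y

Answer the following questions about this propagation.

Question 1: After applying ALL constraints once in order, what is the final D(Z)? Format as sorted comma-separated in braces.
Constraint 1 (Y < Z) on D(Y)={2,3,7} D(Z)={2,3,4,6,7}: Y {2,3,7}->{2,3}; Z {2,3,4,6,7}->{3,4,6,7}
Constraint 2 (V < U) on D(V)={2,4,6,7} D(U)={2,3,4,5,6}: V {2,4,6,7}->{2,4}; U {2,3,4,5,6}->{3,4,5,6}
Constraint 3 (U != Y) on D(U)={3,4,5,6} D(Y)={2,3}: no change
So after all 3 constraints: D(Z) = {3,4,6,7}

Answer: {3,4,6,7}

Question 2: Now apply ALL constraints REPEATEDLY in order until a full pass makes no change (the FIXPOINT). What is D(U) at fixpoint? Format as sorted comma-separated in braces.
pass 0 (initial): D(U)={2,3,4,5,6}
pass 1: U {2,3,4,5,6}->{3,4,5,6}; V {2,4,6,7}->{2,4}; Y {2,3,7}->{2,3}; Z {2,3,4,6,7}->{3,4,6,7}
pass 2: no change
Fixpoint after 2 passes: D(U) = {3,4,5,6}

Answer: {3,4,5,6}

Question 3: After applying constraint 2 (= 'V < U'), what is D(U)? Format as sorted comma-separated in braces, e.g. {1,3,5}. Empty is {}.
Answer: {3,4,5,6}

Derivation:
Constraint 1 (Y < Z) on D(Y)={2,3,7} D(Z)={2,3,4,6,7}: Y {2,3,7}->{2,3}; Z {2,3,4,6,7}->{3,4,6,7}
Constraint 2 (V < U) on D(V)={2,4,6,7} D(U)={2,3,4,5,6}: V {2,4,6,7}->{2,4}; U {2,3,4,5,6}->{3,4,5,6}
So after constraint 2: D(U) = {3,4,5,6}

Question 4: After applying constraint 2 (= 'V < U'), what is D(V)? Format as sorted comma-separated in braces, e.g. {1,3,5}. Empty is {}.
Answer: {2,4}

Derivation:
Constraint 1 (Y < Z) on D(Y)={2,3,7} D(Z)={2,3,4,6,7}: Y {2,3,7}->{2,3}; Z {2,3,4,6,7}->{3,4,6,7}
Constraint 2 (V < U) on D(V)={2,4,6,7} D(U)={2,3,4,5,6}: V {2,4,6,7}->{2,4}; U {2,3,4,5,6}->{3,4,5,6}
So after constraint 2: D(V) = {2,4}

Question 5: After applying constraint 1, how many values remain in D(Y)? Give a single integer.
Answer: 2

Derivation:
Constraint 1 (Y < Z) on D(Y)={2,3,7} D(Z)={2,3,4,6,7}: Y {2,3,7}->{2,3}; Z {2,3,4,6,7}->{3,4,6,7}
So after constraint 1: D(Y)={2,3}, size = 2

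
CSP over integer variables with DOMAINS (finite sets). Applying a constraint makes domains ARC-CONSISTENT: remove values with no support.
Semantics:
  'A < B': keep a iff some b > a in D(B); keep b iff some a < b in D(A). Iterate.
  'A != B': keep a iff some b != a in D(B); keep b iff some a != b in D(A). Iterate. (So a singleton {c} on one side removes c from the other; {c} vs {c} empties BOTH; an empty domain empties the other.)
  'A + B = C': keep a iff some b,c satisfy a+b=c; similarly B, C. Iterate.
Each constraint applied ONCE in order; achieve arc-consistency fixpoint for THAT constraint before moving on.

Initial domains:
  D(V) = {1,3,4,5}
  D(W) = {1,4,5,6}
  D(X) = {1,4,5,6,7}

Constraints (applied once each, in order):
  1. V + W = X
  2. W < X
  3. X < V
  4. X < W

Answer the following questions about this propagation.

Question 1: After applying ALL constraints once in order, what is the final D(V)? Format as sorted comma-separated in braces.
Answer: {5}

Derivation:
Constraint 1 (V + W = X) on D(V)={1,3,4,5} D(W)={1,4,5,6} D(X)={1,4,5,6,7}: X {1,4,5,6,7}->{4,5,6,7}
Constraint 2 (W < X) on D(W)={1,4,5,6} D(X)={4,5,6,7}: no change
Constraint 3 (X < V) on D(X)={4,5,6,7} D(V)={1,3,4,5}: X {4,5,6,7}->{4}; V {1,3,4,5}->{5}
Constraint 4 (X < W) on D(X)={4} D(W)={1,4,5,6}: W {1,4,5,6}->{5,6}
So after all 4 constraints: D(V) = {5}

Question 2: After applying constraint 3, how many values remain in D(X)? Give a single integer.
Answer: 1

Derivation:
Constraint 1 (V + W = X) on D(V)={1,3,4,5} D(W)={1,4,5,6} D(X)={1,4,5,6,7}: X {1,4,5,6,7}->{4,5,6,7}
Constraint 2 (W < X) on D(W)={1,4,5,6} D(X)={4,5,6,7}: no change
Constraint 3 (X < V) on D(X)={4,5,6,7} D(V)={1,3,4,5}: X {4,5,6,7}->{4}; V {1,3,4,5}->{5}
So after constraint 3: D(X)={4}, size = 1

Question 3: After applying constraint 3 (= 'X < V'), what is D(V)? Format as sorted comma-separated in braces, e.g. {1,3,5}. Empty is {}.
Answer: {5}

Derivation:
Constraint 1 (V + W = X) on D(V)={1,3,4,5} D(W)={1,4,5,6} D(X)={1,4,5,6,7}: X {1,4,5,6,7}->{4,5,6,7}
Constraint 2 (W < X) on D(W)={1,4,5,6} D(X)={4,5,6,7}: no change
Constraint 3 (X < V) on D(X)={4,5,6,7} D(V)={1,3,4,5}: X {4,5,6,7}->{4}; V {1,3,4,5}->{5}
So after constraint 3: D(V) = {5}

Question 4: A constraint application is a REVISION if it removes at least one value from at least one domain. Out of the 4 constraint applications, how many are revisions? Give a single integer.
Constraint 1 (V + W = X) on D(V)={1,3,4,5} D(W)={1,4,5,6} D(X)={1,4,5,6,7}: X {1,4,5,6,7}->{4,5,6,7} => REVISION
Constraint 2 (W < X) on D(W)={1,4,5,6} D(X)={4,5,6,7}: no change => not a revision
Constraint 3 (X < V) on D(X)={4,5,6,7} D(V)={1,3,4,5}: X {4,5,6,7}->{4}; V {1,3,4,5}->{5} => REVISION
Constraint 4 (X < W) on D(X)={4} D(W)={1,4,5,6}: W {1,4,5,6}->{5,6} => REVISION
Total revisions = 3

Answer: 3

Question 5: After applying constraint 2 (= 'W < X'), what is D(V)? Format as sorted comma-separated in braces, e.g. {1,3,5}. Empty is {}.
Constraint 1 (V + W = X) on D(V)={1,3,4,5} D(W)={1,4,5,6} D(X)={1,4,5,6,7}: X {1,4,5,6,7}->{4,5,6,7}
Constraint 2 (W < X) on D(W)={1,4,5,6} D(X)={4,5,6,7}: no change
So after constraint 2: D(V) = {1,3,4,5}

Answer: {1,3,4,5}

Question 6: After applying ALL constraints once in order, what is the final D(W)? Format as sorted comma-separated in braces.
Answer: {5,6}

Derivation:
Constraint 1 (V + W = X) on D(V)={1,3,4,5} D(W)={1,4,5,6} D(X)={1,4,5,6,7}: X {1,4,5,6,7}->{4,5,6,7}
Constraint 2 (W < X) on D(W)={1,4,5,6} D(X)={4,5,6,7}: no change
Constraint 3 (X < V) on D(X)={4,5,6,7} D(V)={1,3,4,5}: X {4,5,6,7}->{4}; V {1,3,4,5}->{5}
Constraint 4 (X < W) on D(X)={4} D(W)={1,4,5,6}: W {1,4,5,6}->{5,6}
So after all 4 constraints: D(W) = {5,6}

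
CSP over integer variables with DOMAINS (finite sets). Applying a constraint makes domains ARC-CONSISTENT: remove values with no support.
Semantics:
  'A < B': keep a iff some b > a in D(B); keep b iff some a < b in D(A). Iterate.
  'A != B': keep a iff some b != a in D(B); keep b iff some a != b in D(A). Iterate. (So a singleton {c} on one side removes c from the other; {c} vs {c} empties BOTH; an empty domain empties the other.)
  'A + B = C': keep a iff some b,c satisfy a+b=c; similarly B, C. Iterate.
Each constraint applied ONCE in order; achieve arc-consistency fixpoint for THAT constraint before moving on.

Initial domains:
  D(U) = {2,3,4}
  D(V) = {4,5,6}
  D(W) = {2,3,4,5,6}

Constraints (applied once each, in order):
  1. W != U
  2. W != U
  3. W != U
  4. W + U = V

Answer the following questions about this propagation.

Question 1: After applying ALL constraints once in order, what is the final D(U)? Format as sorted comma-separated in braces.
Answer: {2,3,4}

Derivation:
Constraint 1 (W != U) on D(W)={2,3,4,5,6} D(U)={2,3,4}: no change
Constraint 2 (W != U) on D(W)={2,3,4,5,6} D(U)={2,3,4}: no change
Constraint 3 (W != U) on D(W)={2,3,4,5,6} D(U)={2,3,4}: no change
Constraint 4 (W + U = V) on D(W)={2,3,4,5,6} D(U)={2,3,4} D(V)={4,5,6}: W {2,3,4,5,6}->{2,3,4}
So after all 4 constraints: D(U) = {2,3,4}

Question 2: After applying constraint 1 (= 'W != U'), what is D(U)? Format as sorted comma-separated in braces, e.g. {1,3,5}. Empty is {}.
Answer: {2,3,4}

Derivation:
Constraint 1 (W != U) on D(W)={2,3,4,5,6} D(U)={2,3,4}: no change
So after constraint 1: D(U) = {2,3,4}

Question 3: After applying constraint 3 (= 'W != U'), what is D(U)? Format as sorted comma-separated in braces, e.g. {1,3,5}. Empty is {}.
Answer: {2,3,4}

Derivation:
Constraint 1 (W != U) on D(W)={2,3,4,5,6} D(U)={2,3,4}: no change
Constraint 2 (W != U) on D(W)={2,3,4,5,6} D(U)={2,3,4}: no change
Constraint 3 (W != U) on D(W)={2,3,4,5,6} D(U)={2,3,4}: no change
So after constraint 3: D(U) = {2,3,4}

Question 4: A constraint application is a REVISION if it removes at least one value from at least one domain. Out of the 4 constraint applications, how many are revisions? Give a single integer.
Answer: 1

Derivation:
Constraint 1 (W != U) on D(W)={2,3,4,5,6} D(U)={2,3,4}: no change => not a revision
Constraint 2 (W != U) on D(W)={2,3,4,5,6} D(U)={2,3,4}: no change => not a revision
Constraint 3 (W != U) on D(W)={2,3,4,5,6} D(U)={2,3,4}: no change => not a revision
Constraint 4 (W + U = V) on D(W)={2,3,4,5,6} D(U)={2,3,4} D(V)={4,5,6}: W {2,3,4,5,6}->{2,3,4} => REVISION
Total revisions = 1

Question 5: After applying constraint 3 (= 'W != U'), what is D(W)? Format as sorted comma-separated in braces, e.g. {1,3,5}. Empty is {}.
Answer: {2,3,4,5,6}

Derivation:
Constraint 1 (W != U) on D(W)={2,3,4,5,6} D(U)={2,3,4}: no change
Constraint 2 (W != U) on D(W)={2,3,4,5,6} D(U)={2,3,4}: no change
Constraint 3 (W != U) on D(W)={2,3,4,5,6} D(U)={2,3,4}: no change
So after constraint 3: D(W) = {2,3,4,5,6}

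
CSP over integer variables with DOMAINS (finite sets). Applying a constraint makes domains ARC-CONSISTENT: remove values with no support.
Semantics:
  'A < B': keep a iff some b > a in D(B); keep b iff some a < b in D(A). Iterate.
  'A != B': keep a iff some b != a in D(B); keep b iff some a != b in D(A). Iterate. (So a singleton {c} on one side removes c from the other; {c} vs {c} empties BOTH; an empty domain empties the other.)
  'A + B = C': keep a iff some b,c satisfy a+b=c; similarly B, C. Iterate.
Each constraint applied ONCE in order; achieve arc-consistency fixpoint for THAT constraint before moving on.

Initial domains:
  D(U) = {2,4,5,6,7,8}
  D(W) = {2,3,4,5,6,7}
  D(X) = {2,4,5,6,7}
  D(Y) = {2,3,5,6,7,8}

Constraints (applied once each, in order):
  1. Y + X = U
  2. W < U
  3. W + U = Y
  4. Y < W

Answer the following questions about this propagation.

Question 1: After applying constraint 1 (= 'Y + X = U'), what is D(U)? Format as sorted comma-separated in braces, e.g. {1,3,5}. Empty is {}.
Constraint 1 (Y + X = U) on D(Y)={2,3,5,6,7,8} D(X)={2,4,5,6,7} D(U)={2,4,5,6,7,8}: Y {2,3,5,6,7,8}->{2,3,5,6}; X {2,4,5,6,7}->{2,4,5,6}; U {2,4,5,6,7,8}->{4,5,6,7,8}
So after constraint 1: D(U) = {4,5,6,7,8}

Answer: {4,5,6,7,8}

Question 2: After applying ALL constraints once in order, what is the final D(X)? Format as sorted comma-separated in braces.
Answer: {2,4,5,6}

Derivation:
Constraint 1 (Y + X = U) on D(Y)={2,3,5,6,7,8} D(X)={2,4,5,6,7} D(U)={2,4,5,6,7,8}: Y {2,3,5,6,7,8}->{2,3,5,6}; X {2,4,5,6,7}->{2,4,5,6}; U {2,4,5,6,7,8}->{4,5,6,7,8}
Constraint 2 (W < U) on D(W)={2,3,4,5,6,7} D(U)={4,5,6,7,8}: no change
Constraint 3 (W + U = Y) on D(W)={2,3,4,5,6,7} D(U)={4,5,6,7,8} D(Y)={2,3,5,6}: W {2,3,4,5,6,7}->{2}; U {4,5,6,7,8}->{4}; Y {2,3,5,6}->{6}
Constraint 4 (Y < W) on D(Y)={6} D(W)={2}: Y {6}->{}; W {2}->{}
So after all 4 constraints: D(X) = {2,4,5,6}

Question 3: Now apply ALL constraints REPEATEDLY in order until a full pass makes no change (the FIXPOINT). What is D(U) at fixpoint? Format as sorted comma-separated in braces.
Answer: {}

Derivation:
pass 0 (initial): D(U)={2,4,5,6,7,8}
pass 1: U {2,4,5,6,7,8}->{4}; W {2,3,4,5,6,7}->{}; X {2,4,5,6,7}->{2,4,5,6}; Y {2,3,5,6,7,8}->{}
pass 2: U {4}->{}; X {2,4,5,6}->{}
pass 3: no change
Fixpoint after 3 passes: D(U) = {}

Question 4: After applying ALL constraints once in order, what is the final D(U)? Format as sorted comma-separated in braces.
Answer: {4}

Derivation:
Constraint 1 (Y + X = U) on D(Y)={2,3,5,6,7,8} D(X)={2,4,5,6,7} D(U)={2,4,5,6,7,8}: Y {2,3,5,6,7,8}->{2,3,5,6}; X {2,4,5,6,7}->{2,4,5,6}; U {2,4,5,6,7,8}->{4,5,6,7,8}
Constraint 2 (W < U) on D(W)={2,3,4,5,6,7} D(U)={4,5,6,7,8}: no change
Constraint 3 (W + U = Y) on D(W)={2,3,4,5,6,7} D(U)={4,5,6,7,8} D(Y)={2,3,5,6}: W {2,3,4,5,6,7}->{2}; U {4,5,6,7,8}->{4}; Y {2,3,5,6}->{6}
Constraint 4 (Y < W) on D(Y)={6} D(W)={2}: Y {6}->{}; W {2}->{}
So after all 4 constraints: D(U) = {4}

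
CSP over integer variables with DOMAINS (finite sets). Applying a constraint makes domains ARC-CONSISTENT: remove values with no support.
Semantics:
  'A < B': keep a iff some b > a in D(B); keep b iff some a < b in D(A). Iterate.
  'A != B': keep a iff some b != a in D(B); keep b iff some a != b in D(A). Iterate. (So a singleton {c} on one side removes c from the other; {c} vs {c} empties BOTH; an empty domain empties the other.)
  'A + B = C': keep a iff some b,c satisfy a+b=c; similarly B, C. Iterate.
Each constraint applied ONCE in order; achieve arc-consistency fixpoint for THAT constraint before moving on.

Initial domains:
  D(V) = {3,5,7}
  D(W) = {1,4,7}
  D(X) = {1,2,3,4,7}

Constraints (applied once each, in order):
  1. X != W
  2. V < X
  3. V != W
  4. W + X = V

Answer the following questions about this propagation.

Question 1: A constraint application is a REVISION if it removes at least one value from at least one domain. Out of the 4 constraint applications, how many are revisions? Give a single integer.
Answer: 2

Derivation:
Constraint 1 (X != W) on D(X)={1,2,3,4,7} D(W)={1,4,7}: no change => not a revision
Constraint 2 (V < X) on D(V)={3,5,7} D(X)={1,2,3,4,7}: V {3,5,7}->{3,5}; X {1,2,3,4,7}->{4,7} => REVISION
Constraint 3 (V != W) on D(V)={3,5} D(W)={1,4,7}: no change => not a revision
Constraint 4 (W + X = V) on D(W)={1,4,7} D(X)={4,7} D(V)={3,5}: W {1,4,7}->{1}; X {4,7}->{4}; V {3,5}->{5} => REVISION
Total revisions = 2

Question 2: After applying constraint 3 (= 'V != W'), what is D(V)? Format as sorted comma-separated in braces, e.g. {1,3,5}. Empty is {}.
Constraint 1 (X != W) on D(X)={1,2,3,4,7} D(W)={1,4,7}: no change
Constraint 2 (V < X) on D(V)={3,5,7} D(X)={1,2,3,4,7}: V {3,5,7}->{3,5}; X {1,2,3,4,7}->{4,7}
Constraint 3 (V != W) on D(V)={3,5} D(W)={1,4,7}: no change
So after constraint 3: D(V) = {3,5}

Answer: {3,5}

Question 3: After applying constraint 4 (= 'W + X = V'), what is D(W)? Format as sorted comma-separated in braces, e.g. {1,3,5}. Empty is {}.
Constraint 1 (X != W) on D(X)={1,2,3,4,7} D(W)={1,4,7}: no change
Constraint 2 (V < X) on D(V)={3,5,7} D(X)={1,2,3,4,7}: V {3,5,7}->{3,5}; X {1,2,3,4,7}->{4,7}
Constraint 3 (V != W) on D(V)={3,5} D(W)={1,4,7}: no change
Constraint 4 (W + X = V) on D(W)={1,4,7} D(X)={4,7} D(V)={3,5}: W {1,4,7}->{1}; X {4,7}->{4}; V {3,5}->{5}
So after constraint 4: D(W) = {1}

Answer: {1}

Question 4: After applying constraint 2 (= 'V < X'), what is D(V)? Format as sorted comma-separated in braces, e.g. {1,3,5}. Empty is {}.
Answer: {3,5}

Derivation:
Constraint 1 (X != W) on D(X)={1,2,3,4,7} D(W)={1,4,7}: no change
Constraint 2 (V < X) on D(V)={3,5,7} D(X)={1,2,3,4,7}: V {3,5,7}->{3,5}; X {1,2,3,4,7}->{4,7}
So after constraint 2: D(V) = {3,5}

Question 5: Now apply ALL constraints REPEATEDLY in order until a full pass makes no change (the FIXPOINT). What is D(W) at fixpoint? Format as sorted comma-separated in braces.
Answer: {}

Derivation:
pass 0 (initial): D(W)={1,4,7}
pass 1: V {3,5,7}->{5}; W {1,4,7}->{1}; X {1,2,3,4,7}->{4}
pass 2: V {5}->{}; W {1}->{}; X {4}->{}
pass 3: no change
Fixpoint after 3 passes: D(W) = {}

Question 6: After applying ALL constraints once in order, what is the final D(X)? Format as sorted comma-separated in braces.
Answer: {4}

Derivation:
Constraint 1 (X != W) on D(X)={1,2,3,4,7} D(W)={1,4,7}: no change
Constraint 2 (V < X) on D(V)={3,5,7} D(X)={1,2,3,4,7}: V {3,5,7}->{3,5}; X {1,2,3,4,7}->{4,7}
Constraint 3 (V != W) on D(V)={3,5} D(W)={1,4,7}: no change
Constraint 4 (W + X = V) on D(W)={1,4,7} D(X)={4,7} D(V)={3,5}: W {1,4,7}->{1}; X {4,7}->{4}; V {3,5}->{5}
So after all 4 constraints: D(X) = {4}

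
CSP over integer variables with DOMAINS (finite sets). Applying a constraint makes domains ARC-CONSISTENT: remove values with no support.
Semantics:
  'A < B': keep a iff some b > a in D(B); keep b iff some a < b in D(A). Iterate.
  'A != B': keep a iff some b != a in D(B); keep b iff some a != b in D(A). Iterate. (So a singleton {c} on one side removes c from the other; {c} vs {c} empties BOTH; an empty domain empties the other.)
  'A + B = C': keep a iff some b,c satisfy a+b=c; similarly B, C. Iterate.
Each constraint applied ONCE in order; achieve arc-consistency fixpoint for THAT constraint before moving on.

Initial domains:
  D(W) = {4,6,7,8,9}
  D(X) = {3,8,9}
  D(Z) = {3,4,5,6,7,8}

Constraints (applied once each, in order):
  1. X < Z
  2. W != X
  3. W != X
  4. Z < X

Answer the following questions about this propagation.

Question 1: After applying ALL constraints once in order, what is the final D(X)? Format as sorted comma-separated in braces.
Answer: {}

Derivation:
Constraint 1 (X < Z) on D(X)={3,8,9} D(Z)={3,4,5,6,7,8}: X {3,8,9}->{3}; Z {3,4,5,6,7,8}->{4,5,6,7,8}
Constraint 2 (W != X) on D(W)={4,6,7,8,9} D(X)={3}: no change
Constraint 3 (W != X) on D(W)={4,6,7,8,9} D(X)={3}: no change
Constraint 4 (Z < X) on D(Z)={4,5,6,7,8} D(X)={3}: Z {4,5,6,7,8}->{}; X {3}->{}
So after all 4 constraints: D(X) = {}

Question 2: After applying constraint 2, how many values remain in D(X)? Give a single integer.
Constraint 1 (X < Z) on D(X)={3,8,9} D(Z)={3,4,5,6,7,8}: X {3,8,9}->{3}; Z {3,4,5,6,7,8}->{4,5,6,7,8}
Constraint 2 (W != X) on D(W)={4,6,7,8,9} D(X)={3}: no change
So after constraint 2: D(X)={3}, size = 1

Answer: 1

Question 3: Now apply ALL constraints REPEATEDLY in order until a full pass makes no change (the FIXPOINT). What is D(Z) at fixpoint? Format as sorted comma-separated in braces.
Answer: {}

Derivation:
pass 0 (initial): D(Z)={3,4,5,6,7,8}
pass 1: X {3,8,9}->{}; Z {3,4,5,6,7,8}->{}
pass 2: W {4,6,7,8,9}->{}
pass 3: no change
Fixpoint after 3 passes: D(Z) = {}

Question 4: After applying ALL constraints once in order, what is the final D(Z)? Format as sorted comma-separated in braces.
Constraint 1 (X < Z) on D(X)={3,8,9} D(Z)={3,4,5,6,7,8}: X {3,8,9}->{3}; Z {3,4,5,6,7,8}->{4,5,6,7,8}
Constraint 2 (W != X) on D(W)={4,6,7,8,9} D(X)={3}: no change
Constraint 3 (W != X) on D(W)={4,6,7,8,9} D(X)={3}: no change
Constraint 4 (Z < X) on D(Z)={4,5,6,7,8} D(X)={3}: Z {4,5,6,7,8}->{}; X {3}->{}
So after all 4 constraints: D(Z) = {}

Answer: {}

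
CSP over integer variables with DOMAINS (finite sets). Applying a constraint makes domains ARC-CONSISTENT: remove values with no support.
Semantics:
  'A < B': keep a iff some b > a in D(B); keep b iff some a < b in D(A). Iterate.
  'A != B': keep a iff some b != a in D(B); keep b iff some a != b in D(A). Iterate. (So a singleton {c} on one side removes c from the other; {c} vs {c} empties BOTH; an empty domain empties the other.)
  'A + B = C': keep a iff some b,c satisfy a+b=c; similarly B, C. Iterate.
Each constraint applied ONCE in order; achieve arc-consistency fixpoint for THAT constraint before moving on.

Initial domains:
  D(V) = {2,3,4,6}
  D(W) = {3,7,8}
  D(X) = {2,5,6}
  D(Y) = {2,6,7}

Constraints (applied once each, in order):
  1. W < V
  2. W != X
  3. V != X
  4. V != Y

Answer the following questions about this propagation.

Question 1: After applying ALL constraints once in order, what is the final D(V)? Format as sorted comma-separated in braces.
Constraint 1 (W < V) on D(W)={3,7,8} D(V)={2,3,4,6}: W {3,7,8}->{3}; V {2,3,4,6}->{4,6}
Constraint 2 (W != X) on D(W)={3} D(X)={2,5,6}: no change
Constraint 3 (V != X) on D(V)={4,6} D(X)={2,5,6}: no change
Constraint 4 (V != Y) on D(V)={4,6} D(Y)={2,6,7}: no change
So after all 4 constraints: D(V) = {4,6}

Answer: {4,6}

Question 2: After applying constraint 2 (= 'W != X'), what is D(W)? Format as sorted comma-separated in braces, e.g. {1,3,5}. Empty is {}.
Answer: {3}

Derivation:
Constraint 1 (W < V) on D(W)={3,7,8} D(V)={2,3,4,6}: W {3,7,8}->{3}; V {2,3,4,6}->{4,6}
Constraint 2 (W != X) on D(W)={3} D(X)={2,5,6}: no change
So after constraint 2: D(W) = {3}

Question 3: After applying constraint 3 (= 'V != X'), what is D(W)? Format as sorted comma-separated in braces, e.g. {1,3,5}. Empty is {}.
Constraint 1 (W < V) on D(W)={3,7,8} D(V)={2,3,4,6}: W {3,7,8}->{3}; V {2,3,4,6}->{4,6}
Constraint 2 (W != X) on D(W)={3} D(X)={2,5,6}: no change
Constraint 3 (V != X) on D(V)={4,6} D(X)={2,5,6}: no change
So after constraint 3: D(W) = {3}

Answer: {3}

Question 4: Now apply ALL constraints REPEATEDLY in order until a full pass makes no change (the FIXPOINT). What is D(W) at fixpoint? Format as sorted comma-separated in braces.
pass 0 (initial): D(W)={3,7,8}
pass 1: V {2,3,4,6}->{4,6}; W {3,7,8}->{3}
pass 2: no change
Fixpoint after 2 passes: D(W) = {3}

Answer: {3}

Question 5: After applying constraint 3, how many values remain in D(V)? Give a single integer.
Answer: 2

Derivation:
Constraint 1 (W < V) on D(W)={3,7,8} D(V)={2,3,4,6}: W {3,7,8}->{3}; V {2,3,4,6}->{4,6}
Constraint 2 (W != X) on D(W)={3} D(X)={2,5,6}: no change
Constraint 3 (V != X) on D(V)={4,6} D(X)={2,5,6}: no change
So after constraint 3: D(V)={4,6}, size = 2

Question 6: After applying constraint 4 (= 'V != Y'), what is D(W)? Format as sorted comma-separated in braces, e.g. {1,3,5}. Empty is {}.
Constraint 1 (W < V) on D(W)={3,7,8} D(V)={2,3,4,6}: W {3,7,8}->{3}; V {2,3,4,6}->{4,6}
Constraint 2 (W != X) on D(W)={3} D(X)={2,5,6}: no change
Constraint 3 (V != X) on D(V)={4,6} D(X)={2,5,6}: no change
Constraint 4 (V != Y) on D(V)={4,6} D(Y)={2,6,7}: no change
So after constraint 4: D(W) = {3}

Answer: {3}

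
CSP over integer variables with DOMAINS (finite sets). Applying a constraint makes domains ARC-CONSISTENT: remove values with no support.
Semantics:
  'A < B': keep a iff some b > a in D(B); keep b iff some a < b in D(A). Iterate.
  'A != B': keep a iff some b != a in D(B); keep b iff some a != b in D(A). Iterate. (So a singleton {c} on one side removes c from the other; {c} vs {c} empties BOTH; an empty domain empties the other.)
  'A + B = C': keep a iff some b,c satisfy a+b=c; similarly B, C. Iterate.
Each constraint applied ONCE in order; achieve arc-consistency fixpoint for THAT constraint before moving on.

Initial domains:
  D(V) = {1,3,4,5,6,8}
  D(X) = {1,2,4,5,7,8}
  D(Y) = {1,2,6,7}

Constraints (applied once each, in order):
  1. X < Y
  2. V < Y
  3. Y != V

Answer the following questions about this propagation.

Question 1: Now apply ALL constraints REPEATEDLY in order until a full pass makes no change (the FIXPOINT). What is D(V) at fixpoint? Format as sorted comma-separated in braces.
Answer: {1,3,4,5,6}

Derivation:
pass 0 (initial): D(V)={1,3,4,5,6,8}
pass 1: V {1,3,4,5,6,8}->{1,3,4,5,6}; X {1,2,4,5,7,8}->{1,2,4,5}; Y {1,2,6,7}->{2,6,7}
pass 2: no change
Fixpoint after 2 passes: D(V) = {1,3,4,5,6}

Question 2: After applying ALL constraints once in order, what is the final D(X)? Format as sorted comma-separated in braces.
Answer: {1,2,4,5}

Derivation:
Constraint 1 (X < Y) on D(X)={1,2,4,5,7,8} D(Y)={1,2,6,7}: X {1,2,4,5,7,8}->{1,2,4,5}; Y {1,2,6,7}->{2,6,7}
Constraint 2 (V < Y) on D(V)={1,3,4,5,6,8} D(Y)={2,6,7}: V {1,3,4,5,6,8}->{1,3,4,5,6}
Constraint 3 (Y != V) on D(Y)={2,6,7} D(V)={1,3,4,5,6}: no change
So after all 3 constraints: D(X) = {1,2,4,5}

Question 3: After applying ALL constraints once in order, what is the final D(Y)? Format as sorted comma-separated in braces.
Answer: {2,6,7}

Derivation:
Constraint 1 (X < Y) on D(X)={1,2,4,5,7,8} D(Y)={1,2,6,7}: X {1,2,4,5,7,8}->{1,2,4,5}; Y {1,2,6,7}->{2,6,7}
Constraint 2 (V < Y) on D(V)={1,3,4,5,6,8} D(Y)={2,6,7}: V {1,3,4,5,6,8}->{1,3,4,5,6}
Constraint 3 (Y != V) on D(Y)={2,6,7} D(V)={1,3,4,5,6}: no change
So after all 3 constraints: D(Y) = {2,6,7}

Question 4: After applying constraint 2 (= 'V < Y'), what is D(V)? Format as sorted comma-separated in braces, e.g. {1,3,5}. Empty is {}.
Constraint 1 (X < Y) on D(X)={1,2,4,5,7,8} D(Y)={1,2,6,7}: X {1,2,4,5,7,8}->{1,2,4,5}; Y {1,2,6,7}->{2,6,7}
Constraint 2 (V < Y) on D(V)={1,3,4,5,6,8} D(Y)={2,6,7}: V {1,3,4,5,6,8}->{1,3,4,5,6}
So after constraint 2: D(V) = {1,3,4,5,6}

Answer: {1,3,4,5,6}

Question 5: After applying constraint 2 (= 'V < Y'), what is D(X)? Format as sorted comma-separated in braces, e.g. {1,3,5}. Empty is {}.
Constraint 1 (X < Y) on D(X)={1,2,4,5,7,8} D(Y)={1,2,6,7}: X {1,2,4,5,7,8}->{1,2,4,5}; Y {1,2,6,7}->{2,6,7}
Constraint 2 (V < Y) on D(V)={1,3,4,5,6,8} D(Y)={2,6,7}: V {1,3,4,5,6,8}->{1,3,4,5,6}
So after constraint 2: D(X) = {1,2,4,5}

Answer: {1,2,4,5}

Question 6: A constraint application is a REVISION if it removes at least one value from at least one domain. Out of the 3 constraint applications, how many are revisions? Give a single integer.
Constraint 1 (X < Y) on D(X)={1,2,4,5,7,8} D(Y)={1,2,6,7}: X {1,2,4,5,7,8}->{1,2,4,5}; Y {1,2,6,7}->{2,6,7} => REVISION
Constraint 2 (V < Y) on D(V)={1,3,4,5,6,8} D(Y)={2,6,7}: V {1,3,4,5,6,8}->{1,3,4,5,6} => REVISION
Constraint 3 (Y != V) on D(Y)={2,6,7} D(V)={1,3,4,5,6}: no change => not a revision
Total revisions = 2

Answer: 2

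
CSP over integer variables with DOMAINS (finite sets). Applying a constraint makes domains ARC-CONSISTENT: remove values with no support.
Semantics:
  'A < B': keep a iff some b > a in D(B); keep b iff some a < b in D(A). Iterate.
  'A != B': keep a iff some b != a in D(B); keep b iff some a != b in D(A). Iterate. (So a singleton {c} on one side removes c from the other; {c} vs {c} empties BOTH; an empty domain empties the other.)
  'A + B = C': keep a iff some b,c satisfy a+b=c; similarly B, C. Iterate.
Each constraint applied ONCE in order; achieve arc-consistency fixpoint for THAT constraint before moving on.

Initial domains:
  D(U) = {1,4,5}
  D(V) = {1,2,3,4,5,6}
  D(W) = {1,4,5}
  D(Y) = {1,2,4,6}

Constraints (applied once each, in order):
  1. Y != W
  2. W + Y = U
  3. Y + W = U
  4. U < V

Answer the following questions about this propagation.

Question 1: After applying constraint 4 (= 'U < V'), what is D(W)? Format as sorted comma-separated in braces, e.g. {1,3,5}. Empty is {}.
Constraint 1 (Y != W) on D(Y)={1,2,4,6} D(W)={1,4,5}: no change
Constraint 2 (W + Y = U) on D(W)={1,4,5} D(Y)={1,2,4,6} D(U)={1,4,5}: W {1,4,5}->{1,4}; Y {1,2,4,6}->{1,4}; U {1,4,5}->{5}
Constraint 3 (Y + W = U) on D(Y)={1,4} D(W)={1,4} D(U)={5}: no change
Constraint 4 (U < V) on D(U)={5} D(V)={1,2,3,4,5,6}: V {1,2,3,4,5,6}->{6}
So after constraint 4: D(W) = {1,4}

Answer: {1,4}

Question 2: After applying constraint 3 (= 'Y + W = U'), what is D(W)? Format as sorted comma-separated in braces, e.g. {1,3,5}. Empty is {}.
Answer: {1,4}

Derivation:
Constraint 1 (Y != W) on D(Y)={1,2,4,6} D(W)={1,4,5}: no change
Constraint 2 (W + Y = U) on D(W)={1,4,5} D(Y)={1,2,4,6} D(U)={1,4,5}: W {1,4,5}->{1,4}; Y {1,2,4,6}->{1,4}; U {1,4,5}->{5}
Constraint 3 (Y + W = U) on D(Y)={1,4} D(W)={1,4} D(U)={5}: no change
So after constraint 3: D(W) = {1,4}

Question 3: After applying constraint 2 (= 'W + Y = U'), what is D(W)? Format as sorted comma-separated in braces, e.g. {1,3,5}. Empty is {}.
Constraint 1 (Y != W) on D(Y)={1,2,4,6} D(W)={1,4,5}: no change
Constraint 2 (W + Y = U) on D(W)={1,4,5} D(Y)={1,2,4,6} D(U)={1,4,5}: W {1,4,5}->{1,4}; Y {1,2,4,6}->{1,4}; U {1,4,5}->{5}
So after constraint 2: D(W) = {1,4}

Answer: {1,4}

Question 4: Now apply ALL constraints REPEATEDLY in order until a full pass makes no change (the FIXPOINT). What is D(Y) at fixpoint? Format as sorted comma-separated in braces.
pass 0 (initial): D(Y)={1,2,4,6}
pass 1: U {1,4,5}->{5}; V {1,2,3,4,5,6}->{6}; W {1,4,5}->{1,4}; Y {1,2,4,6}->{1,4}
pass 2: no change
Fixpoint after 2 passes: D(Y) = {1,4}

Answer: {1,4}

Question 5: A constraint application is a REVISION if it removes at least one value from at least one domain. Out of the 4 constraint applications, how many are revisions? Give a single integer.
Constraint 1 (Y != W) on D(Y)={1,2,4,6} D(W)={1,4,5}: no change => not a revision
Constraint 2 (W + Y = U) on D(W)={1,4,5} D(Y)={1,2,4,6} D(U)={1,4,5}: W {1,4,5}->{1,4}; Y {1,2,4,6}->{1,4}; U {1,4,5}->{5} => REVISION
Constraint 3 (Y + W = U) on D(Y)={1,4} D(W)={1,4} D(U)={5}: no change => not a revision
Constraint 4 (U < V) on D(U)={5} D(V)={1,2,3,4,5,6}: V {1,2,3,4,5,6}->{6} => REVISION
Total revisions = 2

Answer: 2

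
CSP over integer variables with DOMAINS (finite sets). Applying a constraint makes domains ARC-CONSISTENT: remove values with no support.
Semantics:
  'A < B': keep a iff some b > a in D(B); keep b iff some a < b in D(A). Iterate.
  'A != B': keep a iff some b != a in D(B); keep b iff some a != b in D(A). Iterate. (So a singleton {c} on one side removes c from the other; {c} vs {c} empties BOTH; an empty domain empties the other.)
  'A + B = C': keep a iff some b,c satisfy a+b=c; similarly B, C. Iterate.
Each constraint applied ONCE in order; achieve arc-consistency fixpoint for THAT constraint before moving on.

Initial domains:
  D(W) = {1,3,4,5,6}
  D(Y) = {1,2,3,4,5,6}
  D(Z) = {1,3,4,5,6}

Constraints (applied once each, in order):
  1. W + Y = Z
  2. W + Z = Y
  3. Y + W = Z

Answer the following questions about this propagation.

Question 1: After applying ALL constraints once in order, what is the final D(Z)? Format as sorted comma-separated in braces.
Constraint 1 (W + Y = Z) on D(W)={1,3,4,5,6} D(Y)={1,2,3,4,5,6} D(Z)={1,3,4,5,6}: W {1,3,4,5,6}->{1,3,4,5}; Y {1,2,3,4,5,6}->{1,2,3,4,5}; Z {1,3,4,5,6}->{3,4,5,6}
Constraint 2 (W + Z = Y) on D(W)={1,3,4,5} D(Z)={3,4,5,6} D(Y)={1,2,3,4,5}: W {1,3,4,5}->{1}; Z {3,4,5,6}->{3,4}; Y {1,2,3,4,5}->{4,5}
Constraint 3 (Y + W = Z) on D(Y)={4,5} D(W)={1} D(Z)={3,4}: Y {4,5}->{}; W {1}->{}; Z {3,4}->{}
So after all 3 constraints: D(Z) = {}

Answer: {}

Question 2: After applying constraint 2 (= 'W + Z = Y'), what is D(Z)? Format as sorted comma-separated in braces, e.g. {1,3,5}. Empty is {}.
Constraint 1 (W + Y = Z) on D(W)={1,3,4,5,6} D(Y)={1,2,3,4,5,6} D(Z)={1,3,4,5,6}: W {1,3,4,5,6}->{1,3,4,5}; Y {1,2,3,4,5,6}->{1,2,3,4,5}; Z {1,3,4,5,6}->{3,4,5,6}
Constraint 2 (W + Z = Y) on D(W)={1,3,4,5} D(Z)={3,4,5,6} D(Y)={1,2,3,4,5}: W {1,3,4,5}->{1}; Z {3,4,5,6}->{3,4}; Y {1,2,3,4,5}->{4,5}
So after constraint 2: D(Z) = {3,4}

Answer: {3,4}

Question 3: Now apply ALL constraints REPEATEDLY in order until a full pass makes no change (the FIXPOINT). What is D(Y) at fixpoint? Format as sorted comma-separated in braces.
pass 0 (initial): D(Y)={1,2,3,4,5,6}
pass 1: W {1,3,4,5,6}->{}; Y {1,2,3,4,5,6}->{}; Z {1,3,4,5,6}->{}
pass 2: no change
Fixpoint after 2 passes: D(Y) = {}

Answer: {}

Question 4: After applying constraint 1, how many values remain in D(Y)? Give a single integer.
Constraint 1 (W + Y = Z) on D(W)={1,3,4,5,6} D(Y)={1,2,3,4,5,6} D(Z)={1,3,4,5,6}: W {1,3,4,5,6}->{1,3,4,5}; Y {1,2,3,4,5,6}->{1,2,3,4,5}; Z {1,3,4,5,6}->{3,4,5,6}
So after constraint 1: D(Y)={1,2,3,4,5}, size = 5

Answer: 5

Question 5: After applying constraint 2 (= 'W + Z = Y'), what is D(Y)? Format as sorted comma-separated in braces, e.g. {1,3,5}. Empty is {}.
Constraint 1 (W + Y = Z) on D(W)={1,3,4,5,6} D(Y)={1,2,3,4,5,6} D(Z)={1,3,4,5,6}: W {1,3,4,5,6}->{1,3,4,5}; Y {1,2,3,4,5,6}->{1,2,3,4,5}; Z {1,3,4,5,6}->{3,4,5,6}
Constraint 2 (W + Z = Y) on D(W)={1,3,4,5} D(Z)={3,4,5,6} D(Y)={1,2,3,4,5}: W {1,3,4,5}->{1}; Z {3,4,5,6}->{3,4}; Y {1,2,3,4,5}->{4,5}
So after constraint 2: D(Y) = {4,5}

Answer: {4,5}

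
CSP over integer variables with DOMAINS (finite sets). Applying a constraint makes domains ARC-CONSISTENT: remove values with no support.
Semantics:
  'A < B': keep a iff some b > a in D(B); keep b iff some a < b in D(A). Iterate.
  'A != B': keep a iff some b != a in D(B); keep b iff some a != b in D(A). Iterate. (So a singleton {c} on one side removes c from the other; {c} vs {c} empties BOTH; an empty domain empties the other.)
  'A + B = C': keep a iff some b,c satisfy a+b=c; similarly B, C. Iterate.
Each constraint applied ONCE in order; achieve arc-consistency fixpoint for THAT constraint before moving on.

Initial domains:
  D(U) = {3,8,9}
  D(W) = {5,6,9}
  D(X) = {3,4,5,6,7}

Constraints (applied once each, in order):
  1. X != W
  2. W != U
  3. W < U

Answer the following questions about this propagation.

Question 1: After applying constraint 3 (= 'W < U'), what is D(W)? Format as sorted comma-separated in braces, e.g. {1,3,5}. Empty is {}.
Answer: {5,6}

Derivation:
Constraint 1 (X != W) on D(X)={3,4,5,6,7} D(W)={5,6,9}: no change
Constraint 2 (W != U) on D(W)={5,6,9} D(U)={3,8,9}: no change
Constraint 3 (W < U) on D(W)={5,6,9} D(U)={3,8,9}: W {5,6,9}->{5,6}; U {3,8,9}->{8,9}
So after constraint 3: D(W) = {5,6}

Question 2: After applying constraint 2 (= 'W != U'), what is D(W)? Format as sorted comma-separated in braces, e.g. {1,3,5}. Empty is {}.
Answer: {5,6,9}

Derivation:
Constraint 1 (X != W) on D(X)={3,4,5,6,7} D(W)={5,6,9}: no change
Constraint 2 (W != U) on D(W)={5,6,9} D(U)={3,8,9}: no change
So after constraint 2: D(W) = {5,6,9}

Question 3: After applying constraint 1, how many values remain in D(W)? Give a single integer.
Constraint 1 (X != W) on D(X)={3,4,5,6,7} D(W)={5,6,9}: no change
So after constraint 1: D(W)={5,6,9}, size = 3

Answer: 3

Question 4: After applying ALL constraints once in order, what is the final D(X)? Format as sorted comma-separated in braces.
Constraint 1 (X != W) on D(X)={3,4,5,6,7} D(W)={5,6,9}: no change
Constraint 2 (W != U) on D(W)={5,6,9} D(U)={3,8,9}: no change
Constraint 3 (W < U) on D(W)={5,6,9} D(U)={3,8,9}: W {5,6,9}->{5,6}; U {3,8,9}->{8,9}
So after all 3 constraints: D(X) = {3,4,5,6,7}

Answer: {3,4,5,6,7}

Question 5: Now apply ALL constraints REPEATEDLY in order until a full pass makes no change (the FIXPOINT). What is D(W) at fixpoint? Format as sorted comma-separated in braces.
Answer: {5,6}

Derivation:
pass 0 (initial): D(W)={5,6,9}
pass 1: U {3,8,9}->{8,9}; W {5,6,9}->{5,6}
pass 2: no change
Fixpoint after 2 passes: D(W) = {5,6}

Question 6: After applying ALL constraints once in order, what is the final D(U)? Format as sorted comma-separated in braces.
Answer: {8,9}

Derivation:
Constraint 1 (X != W) on D(X)={3,4,5,6,7} D(W)={5,6,9}: no change
Constraint 2 (W != U) on D(W)={5,6,9} D(U)={3,8,9}: no change
Constraint 3 (W < U) on D(W)={5,6,9} D(U)={3,8,9}: W {5,6,9}->{5,6}; U {3,8,9}->{8,9}
So after all 3 constraints: D(U) = {8,9}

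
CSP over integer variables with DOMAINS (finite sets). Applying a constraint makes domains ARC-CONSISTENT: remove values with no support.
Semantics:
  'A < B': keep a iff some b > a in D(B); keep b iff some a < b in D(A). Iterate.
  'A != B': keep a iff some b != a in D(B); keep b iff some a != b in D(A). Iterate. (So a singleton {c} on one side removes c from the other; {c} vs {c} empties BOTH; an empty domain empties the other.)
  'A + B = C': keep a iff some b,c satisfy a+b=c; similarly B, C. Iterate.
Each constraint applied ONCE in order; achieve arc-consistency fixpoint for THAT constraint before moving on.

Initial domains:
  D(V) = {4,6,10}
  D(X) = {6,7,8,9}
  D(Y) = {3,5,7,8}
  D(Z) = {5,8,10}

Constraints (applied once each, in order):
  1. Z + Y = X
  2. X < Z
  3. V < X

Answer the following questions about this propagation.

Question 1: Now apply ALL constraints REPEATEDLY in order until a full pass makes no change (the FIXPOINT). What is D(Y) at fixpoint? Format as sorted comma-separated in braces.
Answer: {}

Derivation:
pass 0 (initial): D(Y)={3,5,7,8}
pass 1: V {4,6,10}->{}; X {6,7,8,9}->{}; Y {3,5,7,8}->{3}; Z {5,8,10}->{}
pass 2: Y {3}->{}
pass 3: no change
Fixpoint after 3 passes: D(Y) = {}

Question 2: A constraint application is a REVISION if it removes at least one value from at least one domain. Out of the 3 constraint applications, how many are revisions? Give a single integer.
Answer: 3

Derivation:
Constraint 1 (Z + Y = X) on D(Z)={5,8,10} D(Y)={3,5,7,8} D(X)={6,7,8,9}: Z {5,8,10}->{5}; Y {3,5,7,8}->{3}; X {6,7,8,9}->{8} => REVISION
Constraint 2 (X < Z) on D(X)={8} D(Z)={5}: X {8}->{}; Z {5}->{} => REVISION
Constraint 3 (V < X) on D(V)={4,6,10} D(X)={}: V {4,6,10}->{} => REVISION
Total revisions = 3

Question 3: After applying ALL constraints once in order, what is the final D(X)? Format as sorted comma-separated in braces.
Constraint 1 (Z + Y = X) on D(Z)={5,8,10} D(Y)={3,5,7,8} D(X)={6,7,8,9}: Z {5,8,10}->{5}; Y {3,5,7,8}->{3}; X {6,7,8,9}->{8}
Constraint 2 (X < Z) on D(X)={8} D(Z)={5}: X {8}->{}; Z {5}->{}
Constraint 3 (V < X) on D(V)={4,6,10} D(X)={}: V {4,6,10}->{}
So after all 3 constraints: D(X) = {}

Answer: {}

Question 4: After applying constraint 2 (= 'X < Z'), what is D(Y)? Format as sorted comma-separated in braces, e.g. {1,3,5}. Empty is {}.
Answer: {3}

Derivation:
Constraint 1 (Z + Y = X) on D(Z)={5,8,10} D(Y)={3,5,7,8} D(X)={6,7,8,9}: Z {5,8,10}->{5}; Y {3,5,7,8}->{3}; X {6,7,8,9}->{8}
Constraint 2 (X < Z) on D(X)={8} D(Z)={5}: X {8}->{}; Z {5}->{}
So after constraint 2: D(Y) = {3}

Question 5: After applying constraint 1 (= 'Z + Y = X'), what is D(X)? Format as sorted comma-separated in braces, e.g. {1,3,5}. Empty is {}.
Answer: {8}

Derivation:
Constraint 1 (Z + Y = X) on D(Z)={5,8,10} D(Y)={3,5,7,8} D(X)={6,7,8,9}: Z {5,8,10}->{5}; Y {3,5,7,8}->{3}; X {6,7,8,9}->{8}
So after constraint 1: D(X) = {8}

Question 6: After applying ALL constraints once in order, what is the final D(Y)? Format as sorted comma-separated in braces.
Answer: {3}

Derivation:
Constraint 1 (Z + Y = X) on D(Z)={5,8,10} D(Y)={3,5,7,8} D(X)={6,7,8,9}: Z {5,8,10}->{5}; Y {3,5,7,8}->{3}; X {6,7,8,9}->{8}
Constraint 2 (X < Z) on D(X)={8} D(Z)={5}: X {8}->{}; Z {5}->{}
Constraint 3 (V < X) on D(V)={4,6,10} D(X)={}: V {4,6,10}->{}
So after all 3 constraints: D(Y) = {3}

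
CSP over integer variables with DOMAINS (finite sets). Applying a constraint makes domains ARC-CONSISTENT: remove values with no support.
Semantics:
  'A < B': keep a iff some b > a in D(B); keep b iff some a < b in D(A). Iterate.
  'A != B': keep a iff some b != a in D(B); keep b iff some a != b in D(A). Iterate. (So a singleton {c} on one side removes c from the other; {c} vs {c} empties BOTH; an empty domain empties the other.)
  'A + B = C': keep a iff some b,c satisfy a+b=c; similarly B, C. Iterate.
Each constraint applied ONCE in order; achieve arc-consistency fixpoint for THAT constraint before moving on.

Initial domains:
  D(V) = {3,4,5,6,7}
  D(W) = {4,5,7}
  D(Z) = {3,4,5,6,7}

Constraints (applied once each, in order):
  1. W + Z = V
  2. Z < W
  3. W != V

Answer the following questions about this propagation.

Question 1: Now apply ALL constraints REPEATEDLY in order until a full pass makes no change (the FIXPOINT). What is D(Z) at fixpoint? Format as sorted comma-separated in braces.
Answer: {3}

Derivation:
pass 0 (initial): D(Z)={3,4,5,6,7}
pass 1: V {3,4,5,6,7}->{7}; W {4,5,7}->{4}; Z {3,4,5,6,7}->{3}
pass 2: no change
Fixpoint after 2 passes: D(Z) = {3}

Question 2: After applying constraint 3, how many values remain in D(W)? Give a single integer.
Answer: 1

Derivation:
Constraint 1 (W + Z = V) on D(W)={4,5,7} D(Z)={3,4,5,6,7} D(V)={3,4,5,6,7}: W {4,5,7}->{4}; Z {3,4,5,6,7}->{3}; V {3,4,5,6,7}->{7}
Constraint 2 (Z < W) on D(Z)={3} D(W)={4}: no change
Constraint 3 (W != V) on D(W)={4} D(V)={7}: no change
So after constraint 3: D(W)={4}, size = 1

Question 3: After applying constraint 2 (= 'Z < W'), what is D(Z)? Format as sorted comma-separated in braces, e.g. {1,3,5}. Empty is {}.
Answer: {3}

Derivation:
Constraint 1 (W + Z = V) on D(W)={4,5,7} D(Z)={3,4,5,6,7} D(V)={3,4,5,6,7}: W {4,5,7}->{4}; Z {3,4,5,6,7}->{3}; V {3,4,5,6,7}->{7}
Constraint 2 (Z < W) on D(Z)={3} D(W)={4}: no change
So after constraint 2: D(Z) = {3}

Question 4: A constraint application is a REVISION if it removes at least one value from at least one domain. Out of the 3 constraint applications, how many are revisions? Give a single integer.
Constraint 1 (W + Z = V) on D(W)={4,5,7} D(Z)={3,4,5,6,7} D(V)={3,4,5,6,7}: W {4,5,7}->{4}; Z {3,4,5,6,7}->{3}; V {3,4,5,6,7}->{7} => REVISION
Constraint 2 (Z < W) on D(Z)={3} D(W)={4}: no change => not a revision
Constraint 3 (W != V) on D(W)={4} D(V)={7}: no change => not a revision
Total revisions = 1

Answer: 1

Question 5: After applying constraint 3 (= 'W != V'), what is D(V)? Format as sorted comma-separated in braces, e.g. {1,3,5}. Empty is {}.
Answer: {7}

Derivation:
Constraint 1 (W + Z = V) on D(W)={4,5,7} D(Z)={3,4,5,6,7} D(V)={3,4,5,6,7}: W {4,5,7}->{4}; Z {3,4,5,6,7}->{3}; V {3,4,5,6,7}->{7}
Constraint 2 (Z < W) on D(Z)={3} D(W)={4}: no change
Constraint 3 (W != V) on D(W)={4} D(V)={7}: no change
So after constraint 3: D(V) = {7}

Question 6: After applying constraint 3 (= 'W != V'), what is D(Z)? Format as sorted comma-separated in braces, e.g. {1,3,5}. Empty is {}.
Answer: {3}

Derivation:
Constraint 1 (W + Z = V) on D(W)={4,5,7} D(Z)={3,4,5,6,7} D(V)={3,4,5,6,7}: W {4,5,7}->{4}; Z {3,4,5,6,7}->{3}; V {3,4,5,6,7}->{7}
Constraint 2 (Z < W) on D(Z)={3} D(W)={4}: no change
Constraint 3 (W != V) on D(W)={4} D(V)={7}: no change
So after constraint 3: D(Z) = {3}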